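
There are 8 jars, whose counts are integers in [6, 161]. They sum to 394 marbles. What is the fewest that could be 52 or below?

1

If only k of them are at most 52, the other 8 − k are at least 53, so the total is at least (8 − k)·53 + k·6.
This is ≤ 394, so (8 − k)·53 + 6k ≤ 394, which gives k ≥ 1.
Exactly 1 works: 1 value at 6 and 7 at 53 total 377; raise one of the low values by 17 (still ≤ 52) to hit 394.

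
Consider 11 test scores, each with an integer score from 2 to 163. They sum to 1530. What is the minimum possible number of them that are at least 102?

If only k of them are at least 102, the other 11 − k are at most 101, so the total is at most k·163 + (11 − k)·101.
This must reach 1530, so k·163 + (11 − k)·101 ≥ 1530, giving k ≥ 7.
Exactly 7 works: 7 values at 163 and 4 at 101 total 1545; lower one of the high values by 15 (still ≥ 102) to hit 1530.

7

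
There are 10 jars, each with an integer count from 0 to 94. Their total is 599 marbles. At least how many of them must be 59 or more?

Each value short of 59 is at most 58, costing at least 94 − 58 = 36 against the maximum total of 940.
We can afford to lose at most 940 − 599 = 341, so at most ⌊341/36⌋ = 9 fall short, and at least 1 are ≥ 59.
Exactly 1 works: 1 value at 94 and 9 at 58 total 616; lower one of the high values by 17 (still ≥ 59) to hit 599.

1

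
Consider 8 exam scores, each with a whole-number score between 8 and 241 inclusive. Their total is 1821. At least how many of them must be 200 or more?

Suppose at most 8 − j of them reach 200; then j values are ≤ 199 and the rest ≤ 241.
The total is then ≤ 199·j + 241·(8 − j) = 1928 − 42j. For this to be ≥ 1821 we need j ≤ 2, so at least 8 − 2 = 6 must reach 200.
Exactly 6 works: 6 values at 241 and 2 at 199 total 1844; lower one of the high values by 23 (still ≥ 200) to hit 1821.

6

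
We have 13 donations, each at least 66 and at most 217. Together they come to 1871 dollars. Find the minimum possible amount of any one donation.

Minimizing one value means maximizing the remaining 12.
The other 12 can take up 12 × 217 = 2604 ≥ 1871 − 66, so one donation can sit at its floor of 66.
Achievable: one at 66 and the other 12 totalling 1805, which fits since 12 × 66 ≤ 1805 ≤ 12 × 217.

66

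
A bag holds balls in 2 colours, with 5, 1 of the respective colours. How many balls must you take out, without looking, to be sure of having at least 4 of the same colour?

5

In the worst case you take as many as possible of each colour without reaching 4: 3 + 1 = 4.
The next one must give 4 of some colour, so 4 + 1 = 5.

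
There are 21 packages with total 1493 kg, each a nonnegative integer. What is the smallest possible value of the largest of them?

If every one of the 21 were at most 71, the total would be at most 21 × 71 = 1491 < 1493.
Achievable: 2 of them at 72 and 19 at 71 total 1493.

72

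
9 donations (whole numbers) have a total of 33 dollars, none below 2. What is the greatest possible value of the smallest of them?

3

If every one of the 9 were at least 4, the total would be at least 9 × 4 = 36 > 33.
Taking 3 copies of 3 and 6 copies of 4 gives exactly 33, so 3 is attained.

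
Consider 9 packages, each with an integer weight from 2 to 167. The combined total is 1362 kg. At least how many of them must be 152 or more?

If only k of them are at least 152, the other 9 − k are at most 151, so the total is at most k·167 + (9 − k)·151.
This must reach 1362, so k·167 + (9 − k)·151 ≥ 1362, giving k ≥ 1.
Exactly 1 works: 1 value at 167 and 8 at 151 total 1375; lower one of the high values by 13 (still ≥ 152) to hit 1362.

1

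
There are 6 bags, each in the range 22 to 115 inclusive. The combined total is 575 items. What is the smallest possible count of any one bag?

22

Minimizing one value means maximizing the remaining 5.
The other 5 can take up 5 × 115 = 575 ≥ 575 − 22, so one bag can sit at its floor of 22.
Achievable: one at 22 and the other 5 totalling 553, which fits since 5 × 22 ≤ 553 ≤ 5 × 115.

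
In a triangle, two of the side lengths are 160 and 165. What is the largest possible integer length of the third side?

The third side must be less than 160 + 165 = 325.
The largest integer below 325 is 324.

324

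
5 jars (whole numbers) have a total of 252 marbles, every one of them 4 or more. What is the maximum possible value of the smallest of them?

If every one of the 5 were at least 51, the total would be at least 5 × 51 = 255 > 252.
Equality holds with 3 values of 50 and 2 values of 51.

50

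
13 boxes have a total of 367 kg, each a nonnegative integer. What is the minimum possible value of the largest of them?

Some value must be at least ⌈367/13⌉ = 29, since 13 × 28 = 364 < 367.
Taking 10 copies of 28 and 3 copies of 29 gives exactly 367, so 29 is attained.

29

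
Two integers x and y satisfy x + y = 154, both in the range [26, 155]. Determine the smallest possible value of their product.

For a fixed sum, xy is smallest when x and y are as far apart as possible.
At the endpoint x = 26, y = 154 − 26 = 128, so xy = 26 × 128 = 3328.

3328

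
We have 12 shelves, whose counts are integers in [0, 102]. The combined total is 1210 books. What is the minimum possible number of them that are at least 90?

11

If only k of them are at least 90, the other 12 − k are at most 89, so the total is at most k·102 + (12 − k)·89.
This must reach 1210, so k·102 + (12 − k)·89 ≥ 1210, giving k ≥ 11.
Exactly 11 works: 11 values at 102 and 1 at 89 total 1211; lower one of the high values by 1 (still ≥ 90) to hit 1210.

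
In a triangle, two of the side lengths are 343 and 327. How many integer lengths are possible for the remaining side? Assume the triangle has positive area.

The triangle inequality gives |343 − 327| < c < 343 + 327, i.e. 16 < c < 670.
So c can be any integer from 17 to 669: 653 values.

653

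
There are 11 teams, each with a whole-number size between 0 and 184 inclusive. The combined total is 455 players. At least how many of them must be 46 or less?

2

If only k of them are at most 46, the other 11 − k are at least 47, so the total is at least (11 − k)·47 + k·0.
This is ≤ 455, so (11 − k)·47 + 0k ≤ 455, which gives k ≥ 2.
Exactly 2 works: 2 values at 0 and 9 at 47 total 423; raise one of the low values by 32 (still ≤ 46) to hit 455.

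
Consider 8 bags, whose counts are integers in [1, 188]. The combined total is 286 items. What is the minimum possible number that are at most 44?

If only k of them are at most 44, the other 8 − k are at least 45, so the total is at least (8 − k)·45 + k·1.
This is ≤ 286, so (8 − k)·45 + 1k ≤ 286, which gives k ≥ 2.
Exactly 2 works: 2 values at 1 and 6 at 45 total 272; raise one of the low values by 14 (still ≤ 44) to hit 286.

2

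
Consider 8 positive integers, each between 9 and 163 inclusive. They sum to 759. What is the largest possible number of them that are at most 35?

Each value at 35 or below falls at least 163 − 35 = 128 short of the ceiling 163.
The ceiling total is 8 × 163 = 1304, and we need 759, so at most ⌊(1304 − 759)/128⌋ = 4 can be that low.
k = 4 is achieved by 4 values at 35 and 4 at 163, total 792; lower one of the 163's by 33 (still > 35) to reach 759.

4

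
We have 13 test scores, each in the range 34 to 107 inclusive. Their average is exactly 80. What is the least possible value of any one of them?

34

To make one score as small as possible, make the other 12 as large as possible.
The total is 13 × 80 = 1040.
The other 12 can take up 12 × 107 = 1284 ≥ 1040 − 34, so one score can sit at its floor of 34.
Achievable: one at 34 and the other 12 totalling 1006, which fits since 12 × 34 ≤ 1006 ≤ 12 × 107.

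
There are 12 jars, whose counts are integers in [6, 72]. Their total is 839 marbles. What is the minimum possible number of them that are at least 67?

8

If only k of them are at least 67, the other 12 − k are at most 66, so the total is at most k·72 + (12 − k)·66.
This must reach 839, so k·72 + (12 − k)·66 ≥ 839, giving k ≥ 8.
Exactly 8 works: 8 values at 72 and 4 at 66 total 840; lower one of the high values by 1 (still ≥ 67) to hit 839.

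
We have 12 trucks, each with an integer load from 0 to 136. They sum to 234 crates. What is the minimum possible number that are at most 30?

Let j be the number exceeding 30. Then the total is ≥ 31·j + 0·(12 − j) = 0 + 31j.
So 31j ≤ 234 and j ≤ 7; hence at least 12 − 7 = 5 are ≤ 30.
Exactly 5 works: 5 values at 0 and 7 at 31 total 217; raise one of the low values by 17 (still ≤ 30) to hit 234.

5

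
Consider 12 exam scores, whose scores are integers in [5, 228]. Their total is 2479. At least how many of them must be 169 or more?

Each value short of 169 is at most 168, costing at least 228 − 168 = 60 against the maximum total of 2736.
We can afford to lose at most 2736 − 2479 = 257, so at most ⌊257/60⌋ = 4 fall short, and at least 8 are ≥ 169.
Exactly 8 works: 8 values at 228 and 4 at 168 total 2496; lower one of the high values by 17 (still ≥ 169) to hit 2479.

8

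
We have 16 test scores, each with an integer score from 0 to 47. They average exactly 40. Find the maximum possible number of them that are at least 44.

14

The total is 16 × 40 = 640.
If k of the values are ≥ 44, the total is ≥ 44k + 0(16 − k).
Setting 44k + 0(16 − k) ≤ 640 gives 44k ≤ 640, so k ≤ 14.
k = 14 is achieved by 14 values at 44 and 2 at 0, total 616; add 24 to one value (staying below 44) to reach 640.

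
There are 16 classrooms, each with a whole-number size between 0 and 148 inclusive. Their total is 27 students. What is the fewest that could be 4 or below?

11

Each value above 4 is at least 5, contributing at least 5 − 0 = 5 above the floor 0.
The sum exceeds the floor total 0 by 27, so at most ⌊27/5⌋ = 5 exceed 4, and at least 11 are ≤ 4.
Exactly 11 works: 11 values at 0 and 5 at 5 total 25; raise one of the low values by 2 (still ≤ 4) to hit 27.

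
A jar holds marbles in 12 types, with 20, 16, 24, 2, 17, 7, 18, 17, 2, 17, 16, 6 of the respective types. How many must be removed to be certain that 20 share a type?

In the worst case you take as many as possible of each type without reaching 20: 19 + 16 + 19 + 2 + 17 + 7 + 18 + 17 + 2 + 17 + 16 + 6 = 156.
The next one must give 20 of some type, so 156 + 1 = 157.

157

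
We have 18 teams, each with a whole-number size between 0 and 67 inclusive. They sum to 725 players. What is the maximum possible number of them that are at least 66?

10

With k values at 66 or above and the rest at least 0, the sum is at least 0 + 66k.
Since the sum is 725, we need 66k ≤ 725, i.e. k ≤ 10.
k = 10 is achieved by 10 values at 66 and 8 at 0, total 660; add 65 to one value (staying below 66) to reach 725.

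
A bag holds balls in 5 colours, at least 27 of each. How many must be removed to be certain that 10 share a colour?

In the worst case you draw 9 of each of the 5 colours: 5 × 9 = 45.
One more forces 10 of some colour, so 45 + 1 = 46.

46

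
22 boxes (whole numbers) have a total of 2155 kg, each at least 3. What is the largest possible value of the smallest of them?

97

If every one of the 22 were at least 98, the total would be at least 22 × 98 = 2156 > 2155.
Achievable: 1 of them at 97 and 21 at 98 total 2155.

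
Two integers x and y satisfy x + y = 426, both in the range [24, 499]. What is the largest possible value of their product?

45369

For a fixed sum, the product xy is largest when x and y are as close as possible.
Taking x = 213 and y = 213 (both in [24, 499]) gives xy = 45369.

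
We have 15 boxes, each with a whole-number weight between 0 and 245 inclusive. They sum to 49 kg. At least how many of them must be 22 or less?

13

Let j be the number exceeding 22. Then the total is ≥ 23·j + 0·(15 − j) = 0 + 23j.
So 23j ≤ 49 and j ≤ 2; hence at least 15 − 2 = 13 are ≤ 22.
Exactly 13 works: 13 values at 0 and 2 at 23 total 46; raise one of the low values by 3 (still ≤ 22) to hit 49.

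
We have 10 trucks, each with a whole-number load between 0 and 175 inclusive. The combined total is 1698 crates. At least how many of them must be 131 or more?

9

Each value short of 131 is at most 130, costing at least 175 − 130 = 45 against the maximum total of 1750.
We can afford to lose at most 1750 − 1698 = 52, so at most ⌊52/45⌋ = 1 fall short, and at least 9 are ≥ 131.
Exactly 9 works: 9 values at 175 and 1 at 130 total 1705; lower one of the high values by 7 (still ≥ 131) to hit 1698.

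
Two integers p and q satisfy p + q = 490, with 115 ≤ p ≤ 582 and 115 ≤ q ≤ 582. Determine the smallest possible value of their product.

43125

pq = p(490 − p) is concave in p, so over [115, 375] it is minimized at an endpoint.
The extreme feasible split is p = 115, q = 375, giving pq = 43125.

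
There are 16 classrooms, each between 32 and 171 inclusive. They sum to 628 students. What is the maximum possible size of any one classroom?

Maximizing one value means minimizing the remaining 15.
The other 15 contribute at least 15 × 32 = 480, leaving at most 628 − 480 = 148.
Since 148 ≤ 171, this is achievable: one at 148 and 15 at 32.

148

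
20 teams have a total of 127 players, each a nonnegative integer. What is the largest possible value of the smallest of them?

The average is 127/20 < 7, so some value is ≤ 6.
Equality holds with 13 values of 6 and 7 values of 7.

6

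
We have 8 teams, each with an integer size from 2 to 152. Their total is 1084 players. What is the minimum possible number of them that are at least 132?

Suppose at most 8 − j of them reach 132; then j values are ≤ 131 and the rest ≤ 152.
The total is then ≤ 131·j + 152·(8 − j) = 1216 − 21j. For this to be ≥ 1084 we need j ≤ 6, so at least 8 − 6 = 2 must reach 132.
Exactly 2 works: 2 values at 152 and 6 at 131 total 1090; lower one of the high values by 6 (still ≥ 132) to hit 1084.

2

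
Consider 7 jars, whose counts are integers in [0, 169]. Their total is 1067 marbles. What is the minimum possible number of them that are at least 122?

5

If only k of them are at least 122, the other 7 − k are at most 121, so the total is at most k·169 + (7 − k)·121.
This must reach 1067, so k·169 + (7 − k)·121 ≥ 1067, giving k ≥ 5.
Exactly 5 works: 5 values at 169 and 2 at 121 total 1087; lower one of the high values by 20 (still ≥ 122) to hit 1067.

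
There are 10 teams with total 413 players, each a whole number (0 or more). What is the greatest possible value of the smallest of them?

41

If every one of the 10 were at least 42, the total would be at least 10 × 42 = 420 > 413.
Equality holds with 7 values of 41 and 3 values of 42.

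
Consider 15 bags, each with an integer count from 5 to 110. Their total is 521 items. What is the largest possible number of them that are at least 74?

6

With k values at 74 or above and the rest at least 5, the sum is at least 75 + 69k.
Since the sum is 521, we need 69k ≤ 446, i.e. k ≤ 6.
k = 6 is achieved by 6 values at 74 and 9 at 5, total 489; add 32 to one value (staying below 74) to reach 521.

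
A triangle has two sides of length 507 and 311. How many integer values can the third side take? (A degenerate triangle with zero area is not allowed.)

621

The triangle inequality gives |507 − 311| < c < 507 + 311, i.e. 196 < c < 818.
So c can be any integer from 197 to 817: 621 values.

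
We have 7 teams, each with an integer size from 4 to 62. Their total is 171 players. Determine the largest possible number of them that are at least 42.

3

If k of the values are ≥ 42, the total is ≥ 42k + 4(7 − k).
Setting 42k + 4(7 − k) ≤ 171 gives 38k ≤ 143, so k ≤ 3.
k = 3 is achieved by 3 values at 42 and 4 at 4, total 142; add 29 to one value (staying below 42) to reach 171.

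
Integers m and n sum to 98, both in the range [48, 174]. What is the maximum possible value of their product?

mn = m(98 − m) is maximized when m is as near 98/2 as the bounds allow.
Taking m = 49 and n = 49 (both in [48, 174]) gives mn = 2401.

2401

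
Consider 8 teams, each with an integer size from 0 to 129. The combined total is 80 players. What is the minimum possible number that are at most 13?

Each value above 13 is at least 14, contributing at least 14 − 0 = 14 above the floor 0.
The sum exceeds the floor total 0 by 80, so at most ⌊80/14⌋ = 5 exceed 13, and at least 3 are ≤ 13.
Exactly 3 works: 3 values at 0 and 5 at 14 total 70; raise one of the low values by 10 (still ≤ 13) to hit 80.

3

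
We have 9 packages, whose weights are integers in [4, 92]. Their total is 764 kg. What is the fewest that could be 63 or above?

Each value short of 63 is at most 62, costing at least 92 − 62 = 30 against the maximum total of 828.
We can afford to lose at most 828 − 764 = 64, so at most ⌊64/30⌋ = 2 fall short, and at least 7 are ≥ 63.
Exactly 7 works: 7 values at 92 and 2 at 62 total 768; lower one of the high values by 4 (still ≥ 63) to hit 764.

7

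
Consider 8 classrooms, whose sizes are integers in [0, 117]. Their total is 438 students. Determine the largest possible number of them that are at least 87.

If k of the values are ≥ 87, the total is ≥ 87k + 0(8 − k).
Setting 87k + 0(8 − k) ≤ 438 gives 87k ≤ 438, so k ≤ 5.
k = 5 is achieved by 5 values at 87 and 3 at 0, total 435; add 3 to one value (staying below 87) to reach 438.

5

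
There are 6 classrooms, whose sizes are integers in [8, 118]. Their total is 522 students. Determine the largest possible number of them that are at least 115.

4

With k values at 115 or above and the rest at least 8, the sum is at least 48 + 107k.
Since the sum is 522, we need 107k ≤ 474, i.e. k ≤ 4.
k = 4 is achieved by 4 values at 115 and 2 at 8, total 476; add 46 to one value (staying below 115) to reach 522.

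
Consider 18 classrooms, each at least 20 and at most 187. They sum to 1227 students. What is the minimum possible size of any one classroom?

20

Minimizing one value means maximizing the remaining 17.
The other 17 can take up 17 × 187 = 3179 ≥ 1227 − 20, so one classroom can sit at its floor of 20.
Achievable: one at 20 and the other 17 totalling 1207, which fits since 17 × 20 ≤ 1207 ≤ 17 × 187.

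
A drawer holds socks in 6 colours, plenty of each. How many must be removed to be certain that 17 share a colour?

You could draw 16 of every colour without reaching 17 of any — 96 in all.
One more forces 17 of some colour, so 96 + 1 = 97.

97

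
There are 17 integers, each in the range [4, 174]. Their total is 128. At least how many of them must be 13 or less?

11

Let j be the number exceeding 13. Then the total is ≥ 14·j + 4·(17 − j) = 68 + 10j.
So 10j ≤ 60 and j ≤ 6; hence at least 17 − 6 = 11 are ≤ 13.
Exactly 11 works: 11 values at 4 and 6 at 14 total 128.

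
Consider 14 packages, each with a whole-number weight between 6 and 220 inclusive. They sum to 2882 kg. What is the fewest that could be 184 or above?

9

Suppose at most 14 − j of them reach 184; then j values are ≤ 183 and the rest ≤ 220.
The total is then ≤ 183·j + 220·(14 − j) = 3080 − 37j. For this to be ≥ 2882 we need j ≤ 5, so at least 14 − 5 = 9 must reach 184.
Exactly 9 works: 9 values at 220 and 5 at 183 total 2895; lower one of the high values by 13 (still ≥ 184) to hit 2882.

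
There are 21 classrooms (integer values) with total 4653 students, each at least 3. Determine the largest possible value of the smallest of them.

The average is 4653/21 < 222, so some value is ≤ 221.
Equality holds with 9 values of 221 and 12 values of 222.

221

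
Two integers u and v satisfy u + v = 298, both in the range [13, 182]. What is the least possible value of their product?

For a fixed sum, uv is smallest when u and v are as far apart as possible.
At the endpoint u = 116, v = 298 − 116 = 182, so uv = 116 × 182 = 21112.

21112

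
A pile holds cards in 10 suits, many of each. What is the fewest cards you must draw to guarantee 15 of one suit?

In the worst case you draw 14 of each of the 10 suits: 10 × 14 = 140.
One more forces 15 of some suit, so 140 + 1 = 141.

141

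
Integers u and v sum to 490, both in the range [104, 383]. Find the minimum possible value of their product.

40981

Since u + v is fixed, pushing one of them to its bound minimizes the product.
At the endpoint u = 107, v = 490 − 107 = 383, so uv = 107 × 383 = 40981.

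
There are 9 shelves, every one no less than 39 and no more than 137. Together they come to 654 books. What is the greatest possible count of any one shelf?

137

Maximizing one value means minimizing the remaining 8.
The other 8 contribute at least 8 × 39 = 312, leaving at most 654 − 312 = 342.
But each shelf is capped at 137, so the maximum is 137.
Achievable: one at 137 and the other 8 totalling 517, which fits since 8 × 39 ≤ 517 ≤ 8 × 137.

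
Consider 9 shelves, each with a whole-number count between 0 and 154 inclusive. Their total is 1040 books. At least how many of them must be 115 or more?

1

Suppose at most 9 − j of them reach 115; then j values are ≤ 114 and the rest ≤ 154.
The total is then ≤ 114·j + 154·(9 − j) = 1386 − 40j. For this to be ≥ 1040 we need j ≤ 8, so at least 9 − 8 = 1 must reach 115.
Exactly 1 works: 1 value at 154 and 8 at 114 total 1066; lower one of the high values by 26 (still ≥ 115) to hit 1040.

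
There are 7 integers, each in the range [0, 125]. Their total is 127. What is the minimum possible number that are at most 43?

Each value above 43 is at least 44, contributing at least 44 − 0 = 44 above the floor 0.
The sum exceeds the floor total 0 by 127, so at most ⌊127/44⌋ = 2 exceed 43, and at least 5 are ≤ 43.
Exactly 5 works: 5 values at 0 and 2 at 44 total 88; raise one of the low values by 39 (still ≤ 43) to hit 127.

5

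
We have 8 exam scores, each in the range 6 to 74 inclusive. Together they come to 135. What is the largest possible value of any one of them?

74

Maximizing one value means minimizing the remaining 7.
The other 7 contribute at least 7 × 6 = 42, leaving at most 135 − 42 = 93.
But each score is capped at 74, so the maximum is 74.
Achievable: one at 74 and the other 7 totalling 61, which fits since 7 × 6 ≤ 61 ≤ 7 × 74.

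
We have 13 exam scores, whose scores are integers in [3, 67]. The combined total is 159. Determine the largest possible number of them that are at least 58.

2

Suppose k of them are at least 58. Those contribute at least 58 each and the other 13 − k at least 3 each.
So the total is at least 58k + 3(13 − k) = 39 + 55k. This must be ≤ 159, giving k ≤ 2.
k = 2 is achieved by 2 values at 58 and 11 at 3, total 149; add 10 to one value (staying below 58) to reach 159.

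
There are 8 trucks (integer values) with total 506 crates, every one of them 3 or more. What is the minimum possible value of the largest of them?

If every one of the 8 were at most 63, the total would be at most 8 × 63 = 504 < 506.
Achievable: 2 of them at 64 and 6 at 63 total 506.

64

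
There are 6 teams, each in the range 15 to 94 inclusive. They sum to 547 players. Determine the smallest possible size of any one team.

77

To make one team as small as possible, make the other 5 as large as possible.
The other 5 contribute at most 5 × 94 = 470, leaving at least 547 − 470 = 77.
Since 77 ≥ 15, this is achievable: one at 77 and 5 at 94.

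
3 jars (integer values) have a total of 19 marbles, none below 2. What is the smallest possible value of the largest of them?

7

If every one of the 3 were at most 6, the total would be at most 3 × 6 = 18 < 19.
Achievable: 1 of them at 7 and 2 at 6 total 19.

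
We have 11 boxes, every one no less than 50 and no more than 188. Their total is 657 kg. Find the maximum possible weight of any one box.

To make one box as large as possible, make the other 10 as small as possible.
The other 10 contribute at least 10 × 50 = 500, leaving at most 657 − 500 = 157.
Since 157 ≤ 188, this is achievable: one at 157 and 10 at 50.

157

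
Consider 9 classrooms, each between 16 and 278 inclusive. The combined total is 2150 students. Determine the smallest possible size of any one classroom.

To make one classroom as small as possible, make the other 8 as large as possible.
The other 8 can take up 8 × 278 = 2224 ≥ 2150 − 16, so one classroom can sit at its floor of 16.
Achievable: one at 16 and the other 8 totalling 2134, which fits since 8 × 16 ≤ 2134 ≤ 8 × 278.

16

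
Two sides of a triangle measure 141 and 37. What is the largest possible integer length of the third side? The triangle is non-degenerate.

177

The third side must be less than 141 + 37 = 178.
The largest integer below 178 is 177.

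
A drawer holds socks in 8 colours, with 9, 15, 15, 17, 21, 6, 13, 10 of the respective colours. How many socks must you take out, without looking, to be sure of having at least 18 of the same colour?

103

In the worst case you take as many as possible of each colour without reaching 18: 9 + 15 + 15 + 17 + 17 + 6 + 13 + 10 = 102.
The next one must give 18 of some colour, so 102 + 1 = 103.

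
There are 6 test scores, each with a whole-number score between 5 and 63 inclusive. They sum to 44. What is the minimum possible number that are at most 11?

4

Each value above 11 is at least 12, contributing at least 12 − 5 = 7 above the floor 5.
The sum exceeds the floor total 30 by 14, so at most ⌊14/7⌋ = 2 exceed 11, and at least 4 are ≤ 11.
Exactly 4 works: 4 values at 5 and 2 at 12 total 44.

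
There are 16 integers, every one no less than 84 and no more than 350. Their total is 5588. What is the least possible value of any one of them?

338

Minimizing one value means maximizing the remaining 15.
The other 15 contribute at most 15 × 350 = 5250, leaving at least 5588 − 5250 = 338.
Since 338 ≥ 84, this is achievable: one at 338 and 15 at 350.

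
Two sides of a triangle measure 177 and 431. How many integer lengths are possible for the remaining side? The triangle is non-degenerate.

353

The triangle inequality gives |177 − 431| < c < 177 + 431, i.e. 254 < c < 608.
So c can be any integer from 255 to 607: 353 values.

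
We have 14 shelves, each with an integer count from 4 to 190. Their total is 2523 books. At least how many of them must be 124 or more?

12

Each value short of 124 is at most 123, costing at least 190 − 123 = 67 against the maximum total of 2660.
We can afford to lose at most 2660 − 2523 = 137, so at most ⌊137/67⌋ = 2 fall short, and at least 12 are ≥ 124.
Exactly 12 works: 12 values at 190 and 2 at 123 total 2526; lower one of the high values by 3 (still ≥ 124) to hit 2523.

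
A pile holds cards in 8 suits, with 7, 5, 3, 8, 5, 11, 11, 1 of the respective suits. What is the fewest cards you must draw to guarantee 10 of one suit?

In the worst case you take as many as possible of each suit without reaching 10: 7 + 5 + 3 + 8 + 5 + 9 + 9 + 1 = 47.
The next one must give 10 of some suit, so 47 + 1 = 48.

48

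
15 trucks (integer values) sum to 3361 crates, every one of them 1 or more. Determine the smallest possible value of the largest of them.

The average is 3361/15 > 224, so not all 15 can be 224 or less; the largest is ≥ 225.
Equality holds with 1 value of 225 and 14 values of 224.

225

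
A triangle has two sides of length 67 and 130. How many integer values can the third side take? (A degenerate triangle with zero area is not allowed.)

133

The triangle inequality gives |67 − 130| < c < 67 + 130, i.e. 63 < c < 197.
So c can be any integer from 64 to 196: 133 values.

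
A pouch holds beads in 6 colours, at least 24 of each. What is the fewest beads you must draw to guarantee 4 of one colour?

In the worst case you draw 3 of each of the 6 colours: 6 × 3 = 18.
One more forces 4 of some colour, so 18 + 1 = 19.

19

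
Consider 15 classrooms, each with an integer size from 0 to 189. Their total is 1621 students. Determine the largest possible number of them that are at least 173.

9

With k values at 173 or above and the rest at least 0, the sum is at least 0 + 173k.
Since the sum is 1621, we need 173k ≤ 1621, i.e. k ≤ 9.
k = 9 is achieved by 9 values at 173 and 6 at 0, total 1557; add 64 to one value (staying below 173) to reach 1621.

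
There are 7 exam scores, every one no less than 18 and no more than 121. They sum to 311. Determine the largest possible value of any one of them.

121

To make one score as large as possible, make the other 6 as small as possible.
The other 6 contribute at least 6 × 18 = 108, leaving at most 311 − 108 = 203.
But each score is capped at 121, so the maximum is 121.
Achievable: one at 121 and the other 6 totalling 190, which fits since 6 × 18 ≤ 190 ≤ 6 × 121.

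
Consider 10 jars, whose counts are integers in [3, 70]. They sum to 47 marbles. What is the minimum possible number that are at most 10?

If only k of them are at most 10, the other 10 − k are at least 11, so the total is at least (10 − k)·11 + k·3.
This is ≤ 47, so (10 − k)·11 + 3k ≤ 47, which gives k ≥ 8.
Exactly 8 works: 8 values at 3 and 2 at 11 total 46; raise one of the low values by 1 (still ≤ 10) to hit 47.

8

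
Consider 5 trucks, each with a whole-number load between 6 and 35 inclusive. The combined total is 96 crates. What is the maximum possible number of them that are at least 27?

With k values at 27 or above and the rest at least 6, the sum is at least 30 + 21k.
Since the sum is 96, we need 21k ≤ 66, i.e. k ≤ 3.
k = 3 is achieved by 3 values at 27 and 2 at 6, total 93; add 3 to one value (staying below 27) to reach 96.

3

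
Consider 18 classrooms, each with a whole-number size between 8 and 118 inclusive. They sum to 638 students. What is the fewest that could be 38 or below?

3

Let j be the number exceeding 38. Then the total is ≥ 39·j + 8·(18 − j) = 144 + 31j.
So 31j ≤ 494 and j ≤ 15; hence at least 18 − 15 = 3 are ≤ 38.
Exactly 3 works: 3 values at 8 and 15 at 39 total 609; raise one of the low values by 29 (still ≤ 38) to hit 638.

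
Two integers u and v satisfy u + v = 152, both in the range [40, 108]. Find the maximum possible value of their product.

5776

For a fixed sum, the product uv is largest when u and v are as close as possible.
Taking u = 76 and v = 76 (both in [40, 108]) gives uv = 5776.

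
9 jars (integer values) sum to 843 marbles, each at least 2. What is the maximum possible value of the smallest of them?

93

The 9 values sum to 843, so their minimum is at most ⌊843/9⌋ = 93.
Taking 3 copies of 93 and 6 copies of 94 gives exactly 843, so 93 is attained.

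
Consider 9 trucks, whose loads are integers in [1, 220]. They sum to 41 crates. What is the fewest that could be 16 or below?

Let j be the number exceeding 16. Then the total is ≥ 17·j + 1·(9 − j) = 9 + 16j.
So 16j ≤ 32 and j ≤ 2; hence at least 9 − 2 = 7 are ≤ 16.
Exactly 7 works: 7 values at 1 and 2 at 17 total 41.

7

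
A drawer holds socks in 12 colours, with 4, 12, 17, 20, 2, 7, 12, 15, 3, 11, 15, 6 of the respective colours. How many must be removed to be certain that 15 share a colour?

In the worst case you take as many as possible of each colour without reaching 15: 4 + 12 + 14 + 14 + 2 + 7 + 12 + 14 + 3 + 11 + 14 + 6 = 113.
The next one must give 15 of some colour, so 113 + 1 = 114.

114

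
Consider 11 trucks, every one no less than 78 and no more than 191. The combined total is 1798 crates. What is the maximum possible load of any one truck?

To make one truck as large as possible, make the other 10 as small as possible.
The other 10 contribute at least 10 × 78 = 780, leaving at most 1798 − 780 = 1018.
But each truck is capped at 191, so the maximum is 191.
Achievable: one at 191 and the other 10 totalling 1607, which fits since 10 × 78 ≤ 1607 ≤ 10 × 191.

191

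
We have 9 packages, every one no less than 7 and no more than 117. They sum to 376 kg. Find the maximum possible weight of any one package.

To make one package as large as possible, make the other 8 as small as possible.
The other 8 contribute at least 8 × 7 = 56, leaving at most 376 − 56 = 320.
But each package is capped at 117, so the maximum is 117.
Achievable: one at 117 and the other 8 totalling 259, which fits since 8 × 7 ≤ 259 ≤ 8 × 117.

117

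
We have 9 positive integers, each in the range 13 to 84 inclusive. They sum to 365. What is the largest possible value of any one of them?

Maximizing one value means minimizing the remaining 8.
The other 8 contribute at least 8 × 13 = 104, leaving at most 365 − 104 = 261.
But each integer is capped at 84, so the maximum is 84.
Achievable: one at 84 and the other 8 totalling 281, which fits since 8 × 13 ≤ 281 ≤ 8 × 84.

84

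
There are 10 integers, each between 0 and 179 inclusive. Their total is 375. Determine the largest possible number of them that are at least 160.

2

Suppose k of them are at least 160. Those contribute at least 160 each and the other 10 − k at least 0 each.
So the total is at least 160k + 0(10 − k) = 0 + 160k. This must be ≤ 375, giving k ≤ 2.
k = 2 is achieved by 2 values at 160 and 8 at 0, total 320; add 55 to one value (staying below 160) to reach 375.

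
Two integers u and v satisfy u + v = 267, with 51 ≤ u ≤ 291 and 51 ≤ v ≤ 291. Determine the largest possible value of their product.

With u + v fixed, uv peaks when the two are closest together.
Taking u = 133 and v = 134 (both in [51, 291]) gives uv = 17822.

17822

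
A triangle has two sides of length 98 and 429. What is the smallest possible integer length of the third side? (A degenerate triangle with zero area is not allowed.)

332

The third side must exceed |98 − 429| = 331.
The smallest integer above 331 is 332.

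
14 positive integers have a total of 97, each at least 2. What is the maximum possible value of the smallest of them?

If every one of the 14 were at least 7, the total would be at least 14 × 7 = 98 > 97.
Achievable: 1 of them at 6 and 13 at 7 total 97.

6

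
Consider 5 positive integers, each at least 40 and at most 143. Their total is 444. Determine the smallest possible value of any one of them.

Minimizing one value means maximizing the remaining 4.
The other 4 can take up 4 × 143 = 572 ≥ 444 − 40, so one integer can sit at its floor of 40.
Achievable: one at 40 and the other 4 totalling 404, which fits since 4 × 40 ≤ 404 ≤ 4 × 143.

40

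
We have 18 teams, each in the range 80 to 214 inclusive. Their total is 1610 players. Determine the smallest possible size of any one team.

80

Minimizing one value means maximizing the remaining 17.
The other 17 can take up 17 × 214 = 3638 ≥ 1610 − 80, so one team can sit at its floor of 80.
Achievable: one at 80 and the other 17 totalling 1530, which fits since 17 × 80 ≤ 1530 ≤ 17 × 214.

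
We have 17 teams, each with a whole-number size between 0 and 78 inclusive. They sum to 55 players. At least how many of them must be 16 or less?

14

Each value above 16 is at least 17, contributing at least 17 − 0 = 17 above the floor 0.
The sum exceeds the floor total 0 by 55, so at most ⌊55/17⌋ = 3 exceed 16, and at least 14 are ≤ 16.
Exactly 14 works: 14 values at 0 and 3 at 17 total 51; raise one of the low values by 4 (still ≤ 16) to hit 55.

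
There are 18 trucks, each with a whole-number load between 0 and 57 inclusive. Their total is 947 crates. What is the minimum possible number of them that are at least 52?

5

If only k of them are at least 52, the other 18 − k are at most 51, so the total is at most k·57 + (18 − k)·51.
This must reach 947, so k·57 + (18 − k)·51 ≥ 947, giving k ≥ 5.
Exactly 5 works: 5 values at 57 and 13 at 51 total 948; lower one of the high values by 1 (still ≥ 52) to hit 947.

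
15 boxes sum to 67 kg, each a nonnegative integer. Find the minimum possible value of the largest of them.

5

Some value must be at least ⌈67/15⌉ = 5, since 15 × 4 = 60 < 67.
Equality holds with 7 values of 5 and 8 values of 4.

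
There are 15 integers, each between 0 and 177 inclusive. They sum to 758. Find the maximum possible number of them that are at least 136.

If k of the values are ≥ 136, the total is ≥ 136k + 0(15 − k).
Setting 136k + 0(15 − k) ≤ 758 gives 136k ≤ 758, so k ≤ 5.
k = 5 is achieved by 5 values at 136 and 10 at 0, total 680; add 78 to one value (staying below 136) to reach 758.

5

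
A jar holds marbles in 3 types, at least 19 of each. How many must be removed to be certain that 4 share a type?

In the worst case you draw 3 of each of the 3 types: 3 × 3 = 9.
One more forces 4 of some type, so 9 + 1 = 10.

10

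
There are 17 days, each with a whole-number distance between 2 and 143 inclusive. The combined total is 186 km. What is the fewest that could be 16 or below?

7

Each value above 16 is at least 17, contributing at least 17 − 2 = 15 above the floor 2.
The sum exceeds the floor total 34 by 152, so at most ⌊152/15⌋ = 10 exceed 16, and at least 7 are ≤ 16.
Exactly 7 works: 7 values at 2 and 10 at 17 total 184; raise one of the low values by 2 (still ≤ 16) to hit 186.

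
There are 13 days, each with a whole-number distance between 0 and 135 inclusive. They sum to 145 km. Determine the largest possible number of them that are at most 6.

Each value at 6 or below falls at least 135 − 6 = 129 short of the ceiling 135.
The ceiling total is 13 × 135 = 1755, and we need 145, so at most ⌊(1755 − 145)/129⌋ = 12 can be that low.
k = 12 is achieved by 12 values at 6 and 1 at 135, total 207; lower one of the 135's by 62 (still > 6) to reach 145.

12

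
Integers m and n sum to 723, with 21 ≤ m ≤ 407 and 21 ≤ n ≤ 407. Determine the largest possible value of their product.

For a fixed sum, the product mn is largest when m and n are as close as possible.
Taking m = 361 and n = 362 (both in [21, 407]) gives mn = 130682.

130682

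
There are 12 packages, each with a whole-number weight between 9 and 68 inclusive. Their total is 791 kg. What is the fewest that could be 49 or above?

11

If only k of them are at least 49, the other 12 − k are at most 48, so the total is at most k·68 + (12 − k)·48.
This must reach 791, so k·68 + (12 − k)·48 ≥ 791, giving k ≥ 11.
Exactly 11 works: 11 values at 68 and 1 at 48 total 796; lower one of the high values by 5 (still ≥ 49) to hit 791.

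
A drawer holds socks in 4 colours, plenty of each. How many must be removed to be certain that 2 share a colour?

In the worst case you draw 1 of each of the 4 colours: 4 × 1 = 4.
One more forces 2 of some colour, so 4 + 1 = 5.

5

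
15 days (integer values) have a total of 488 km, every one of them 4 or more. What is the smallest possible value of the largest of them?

33

Some value must be at least ⌈488/15⌉ = 33, since 15 × 32 = 480 < 488.
Taking 7 copies of 32 and 8 copies of 33 gives exactly 488, so 33 is attained.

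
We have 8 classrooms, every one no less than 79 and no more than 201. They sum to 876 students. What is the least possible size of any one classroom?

To make one classroom as small as possible, make the other 7 as large as possible.
The other 7 can take up 7 × 201 = 1407 ≥ 876 − 79, so one classroom can sit at its floor of 79.
Achievable: one at 79 and the other 7 totalling 797, which fits since 7 × 79 ≤ 797 ≤ 7 × 201.

79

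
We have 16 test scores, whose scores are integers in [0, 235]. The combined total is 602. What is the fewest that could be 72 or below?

Let j be the number exceeding 72. Then the total is ≥ 73·j + 0·(16 − j) = 0 + 73j.
So 73j ≤ 602 and j ≤ 8; hence at least 16 − 8 = 8 are ≤ 72.
Exactly 8 works: 8 values at 0 and 8 at 73 total 584; raise one of the low values by 18 (still ≤ 72) to hit 602.

8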